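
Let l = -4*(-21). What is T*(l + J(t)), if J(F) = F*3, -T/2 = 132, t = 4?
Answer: -25344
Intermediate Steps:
T = -264 (T = -2*132 = -264)
l = 84
J(F) = 3*F
T*(l + J(t)) = -264*(84 + 3*4) = -264*(84 + 12) = -264*96 = -25344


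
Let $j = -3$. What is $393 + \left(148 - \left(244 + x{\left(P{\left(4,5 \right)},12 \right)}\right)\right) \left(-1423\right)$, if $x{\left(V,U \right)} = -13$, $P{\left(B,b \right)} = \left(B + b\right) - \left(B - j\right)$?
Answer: $118502$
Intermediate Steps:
$P{\left(B,b \right)} = -3 + b$ ($P{\left(B,b \right)} = \left(B + b\right) - \left(3 + B\right) = -3 + b$)
$393 + \left(148 - \left(244 + x{\left(P{\left(4,5 \right)},12 \right)}\right)\right) \left(-1423\right) = 393 + \left(148 - \left(244 - 13\right)\right) \left(-1423\right) = 393 + \left(148 - 231\right) \left(-1423\right) = 393 - -118109 = 393 + 118109 = 118502$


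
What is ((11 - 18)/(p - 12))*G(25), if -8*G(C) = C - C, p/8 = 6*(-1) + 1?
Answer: 0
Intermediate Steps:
p = -40 (p = 8*(6*(-1) + 1) = 8*(-6 + 1) = 8*(-5) = -40)
G(C) = 0 (G(C) = -(C - C)/8 = -⅛*0 = 0)
((11 - 18)/(p - 12))*G(25) = ((11 - 18)/(-40 - 12))*0 = -7/(-52)*0 = -7*(-1/52)*0 = (7/52)*0 = 0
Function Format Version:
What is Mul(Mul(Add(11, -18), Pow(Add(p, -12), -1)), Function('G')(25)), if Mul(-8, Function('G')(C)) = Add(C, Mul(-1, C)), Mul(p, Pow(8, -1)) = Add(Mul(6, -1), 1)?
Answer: 0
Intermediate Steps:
p = -40 (p = Mul(8, Add(Mul(6, -1), 1)) = Mul(8, Add(-6, 1)) = Mul(8, -5) = -40)
Function('G')(C) = 0 (Function('G')(C) = Mul(Rational(-1, 8), Add(C, Mul(-1, C))) = Mul(Rational(-1, 8), 0) = 0)
Mul(Mul(Add(11, -18), Pow(Add(p, -12), -1)), Function('G')(25)) = Mul(Mul(Add(11, -18), Pow(Add(-40, -12), -1)), 0) = Mul(Mul(-7, Pow(-52, -1)), 0) = Mul(Mul(-7, Rational(-1, 52)), 0) = Mul(Rational(7, 52), 0) = 0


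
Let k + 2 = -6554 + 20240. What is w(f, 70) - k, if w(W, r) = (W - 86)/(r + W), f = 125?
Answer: -68419/5 ≈ -13684.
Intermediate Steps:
w(W, r) = (-86 + W)/(W + r)
k = 13684 (k = -2 + (-6554 + 20240) = -2 + 13686 = 13684)
w(f, 70) - k = (-86 + 125)/(125 + 70) - 1*13684 = 39/195 - 13684 = (1/195)*39 - 13684 = 1/5 - 13684 = -68419/5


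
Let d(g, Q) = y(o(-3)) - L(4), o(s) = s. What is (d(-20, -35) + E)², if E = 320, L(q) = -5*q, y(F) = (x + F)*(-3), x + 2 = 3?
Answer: 119716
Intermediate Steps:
x = 1 (x = -2 + 3 = 1)
y(F) = -3 - 3*F (y(F) = (1 + F)*(-3) = -3 - 3*F)
d(g, Q) = 26 (d(g, Q) = (-3 - 3*(-3)) - (-5)*4 = (-3 + 9) - 1*(-20) = 6 + 20 = 26)
(d(-20, -35) + E)² = (26 + 320)² = 346² = 119716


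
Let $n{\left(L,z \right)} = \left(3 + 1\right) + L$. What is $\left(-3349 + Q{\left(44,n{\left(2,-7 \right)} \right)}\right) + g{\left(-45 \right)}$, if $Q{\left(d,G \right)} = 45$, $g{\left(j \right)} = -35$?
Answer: $-3339$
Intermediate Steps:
$n{\left(L,z \right)} = 4 + L$
$\left(-3349 + Q{\left(44,n{\left(2,-7 \right)} \right)}\right) + g{\left(-45 \right)} = \left(-3349 + 45\right) - 35 = -3304 - 35 = -3339$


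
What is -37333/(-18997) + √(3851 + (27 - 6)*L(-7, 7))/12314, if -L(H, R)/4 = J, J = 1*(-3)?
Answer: 37333/18997 + √4103/12314 ≈ 1.9704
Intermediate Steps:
J = -3
L(H, R) = 12 (L(H, R) = -4*(-3) = 12)
-37333/(-18997) + √(3851 + (27 - 6)*L(-7, 7))/12314 = -37333/(-18997) + √(3851 + (27 - 6)*12)/12314 = -37333*(-1/18997) + √(3851 + 21*12)*(1/12314) = 37333/18997 + √(3851 + 252)*(1/12314) = 37333/18997 + √4103*(1/12314) = 37333/18997 + √4103/12314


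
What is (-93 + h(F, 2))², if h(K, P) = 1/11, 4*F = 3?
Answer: 1044484/121 ≈ 8632.1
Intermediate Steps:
F = ¾ (F = (¼)*3 = ¾ ≈ 0.75000)
h(K, P) = 1/11
(-93 + h(F, 2))² = (-93 + 1/11)² = (-1022/11)² = 1044484/121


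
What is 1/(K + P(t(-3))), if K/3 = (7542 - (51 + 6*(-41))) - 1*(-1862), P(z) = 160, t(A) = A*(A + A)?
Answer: 1/28957 ≈ 3.4534e-5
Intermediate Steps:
t(A) = 2*A² (t(A) = A*(2*A) = 2*A²)
K = 28797 (K = 3*((7542 - (51 + 6*(-41))) - 1*(-1862)) = 3*((7542 - (51 - 246)) + 1862) = 3*((7542 - 1*(-195)) + 1862) = 3*((7542 + 195) + 1862) = 3*(7737 + 1862) = 3*9599 = 28797)
1/(K + P(t(-3))) = 1/(28797 + 160) = 1/28957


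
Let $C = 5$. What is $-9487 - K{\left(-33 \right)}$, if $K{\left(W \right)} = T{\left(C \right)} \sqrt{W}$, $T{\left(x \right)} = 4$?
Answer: $-9487 - 4 i \sqrt{33} \approx -9487.0 - 22.978 i$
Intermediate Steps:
$K{\left(W \right)} = 4 \sqrt{W}$
$-9487 - K{\left(-33 \right)} = -9487 - 4 \sqrt{-33} = -9487 - 4 i \sqrt{33}$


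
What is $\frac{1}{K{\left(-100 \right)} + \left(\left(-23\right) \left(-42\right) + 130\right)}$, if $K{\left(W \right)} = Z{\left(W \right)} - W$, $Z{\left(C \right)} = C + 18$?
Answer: $\frac{1}{1114} \approx 0.00089767$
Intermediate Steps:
$Z{\left(C \right)} = 18 + C$
$K{\left(W \right)} = 18$ ($K{\left(W \right)} = \left(18 + W\right) - W = 18$)
$\frac{1}{K{\left(-100 \right)} + \left(\left(-23\right) \left(-42\right) + 130\right)} = \frac{1}{18 + \left(\left(-23\right) \left(-42\right) + 130\right)} = \frac{1}{18 + \left(966 + 130\right)} = \frac{1}{18 + 1096} = \frac{1}{1114}$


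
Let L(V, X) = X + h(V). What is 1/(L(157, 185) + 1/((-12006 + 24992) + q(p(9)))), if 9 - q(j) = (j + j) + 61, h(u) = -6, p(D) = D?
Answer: 12916/2311965 ≈ 0.0055866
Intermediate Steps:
L(V, X) = -6 + X (L(V, X) = X - 6 = -6 + X)
q(j) = -52 - 2*j (q(j) = 9 - ((j + j) + 61) = 9 - (2*j + 61) = 9 - (61 + 2*j) = 9 + (-61 - 2*j) = -52 - 2*j)
1/(L(157, 185) + 1/((-12006 + 24992) + q(p(9)))) = 1/((-6 + 185) + 1/((-12006 + 24992) + (-52 - 2*9))) = 1/(179 + 1/(12986 + (-52 - 18))) = 1/(179 + 1/(12986 - 70)) = 1/(179 + 1/12916) = 1/(2311965/12916) = 12916/2311965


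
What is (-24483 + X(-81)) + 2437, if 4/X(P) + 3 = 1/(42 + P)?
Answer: -1300792/59 ≈ -22047.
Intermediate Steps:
X(P) = 4/(-3 + 1/(42 + P))
(-24483 + X(-81)) + 2437 = (-24483 + 4*(-42 - 1*(-81))/(125 + 3*(-81))) + 2437 = (-24483 + 4*(-42 + 81)/(125 - 243)) + 2437 = (-24483 + 4*39/(-118)) + 2437 = (-24483 + 4*(-1/118)*39) + 2437 = (-24483 - 78/59) + 2437 = -1444575/59 + 2437 = -1300792/59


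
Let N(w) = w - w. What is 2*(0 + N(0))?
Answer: 0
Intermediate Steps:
N(w) = 0
2*(0 + N(0)) = 2*(0 + 0) = 2*0 = 0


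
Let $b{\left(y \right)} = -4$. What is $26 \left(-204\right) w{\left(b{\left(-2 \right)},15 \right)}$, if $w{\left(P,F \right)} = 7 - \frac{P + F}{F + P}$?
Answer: $-31824$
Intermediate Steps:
$w{\left(P,F \right)} = 6$ ($w{\left(P,F \right)} = 7 - \frac{F + P}{F + P} = 7 - 1 = 6$)
$26 \left(-204\right) w{\left(b{\left(-2 \right)},15 \right)} = 26 \left(-204\right) 6 = \left(-5304\right) 6 = -31824$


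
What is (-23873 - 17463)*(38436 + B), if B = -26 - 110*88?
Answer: -1187583280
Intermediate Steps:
B = -9706 (B = -26 - 9680 = -9706)
(-23873 - 17463)*(38436 + B) = (-23873 - 17463)*(38436 - 9706) = -41336*28730 = -1187583280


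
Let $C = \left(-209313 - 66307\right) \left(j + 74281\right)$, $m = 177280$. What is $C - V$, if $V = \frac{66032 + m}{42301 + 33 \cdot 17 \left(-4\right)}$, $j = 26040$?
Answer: $- \frac{1107595038062452}{40057} \approx -2.765 \cdot 10^{10}$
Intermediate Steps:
$V = \frac{243312}{40057}$ ($V = \frac{66032 + 177280}{42301 + 33 \cdot 17 \left(-4\right)} = \frac{243312}{42301 + 561 \left(-4\right)} = \frac{243312}{42301 - 2244} = \frac{243312}{40057} \approx 6.0741$)
$C = -27650474020$ ($C = \left(-209313 - 66307\right) \left(26040 + 74281\right) = \left(-209313 - 66307\right) 100321 = \left(-275620\right) 100321 = -27650474020$)
$C - V = -27650474020 - \frac{243312}{40057} = - \frac{1107595038062452}{40057}$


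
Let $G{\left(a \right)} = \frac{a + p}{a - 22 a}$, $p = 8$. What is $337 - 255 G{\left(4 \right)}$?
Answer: $\frac{2614}{7} \approx 373.43$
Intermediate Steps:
$G{\left(a \right)} = - \frac{8 + a}{21 a}$ ($G{\left(a \right)} = \frac{a + 8}{a - 22 a} = \frac{8 + a}{\left(-21\right) a} = \left(8 + a\right) \left(- \frac{1}{21 a}\right) = - \frac{8 + a}{21 a}$)
$337 - 255 G{\left(4 \right)} = 337 - 255 \frac{-8 - 4}{21 \cdot 4} = 337 - 255 \cdot \frac{1}{21} \cdot \frac{1}{4} \left(-8 - 4\right) = 337 - 255 \cdot \frac{1}{21} \cdot \frac{1}{4} \left(-12\right) = 337 - - \frac{255}{7} = 337 + \frac{255}{7} = \frac{2614}{7}$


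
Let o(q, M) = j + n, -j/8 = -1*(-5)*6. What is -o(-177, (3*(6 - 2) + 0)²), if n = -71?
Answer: 311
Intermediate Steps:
j = -240 (j = -8*(-1*(-5))*6 = -40*6 = -8*30 = -240)
o(q, M) = -311 (o(q, M) = -240 - 71 = -311)
-o(-177, (3*(6 - 2) + 0)²) = -1*(-311) = 311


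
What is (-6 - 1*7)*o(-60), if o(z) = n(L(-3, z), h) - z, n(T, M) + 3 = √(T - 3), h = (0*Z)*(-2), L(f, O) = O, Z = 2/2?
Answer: -741 - 39*I*√7 ≈ -741.0 - 103.18*I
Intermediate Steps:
Z = 1 (Z = 2*(½) = 1)
h = 0 (h = (0*1)*(-2) = 0*(-2) = 0)
n(T, M) = -3 + √(-3 + T) (n(T, M) = -3 + √(T - 3) = -3 + √(-3 + T))
o(z) = -3 + √(-3 + z) - z (o(z) = (-3 + √(-3 + z)) - z = -3 + √(-3 + z) - z)
(-6 - 1*7)*o(-60) = (-6 - 1*7)*(-3 + √(-3 - 60) - 1*(-60)) = (-6 - 7)*(-3 + √(-63) + 60) = -13*(-3 + 3*I*√7 + 60) = -13*(57 + 3*I*√7) = -741 - 39*I*√7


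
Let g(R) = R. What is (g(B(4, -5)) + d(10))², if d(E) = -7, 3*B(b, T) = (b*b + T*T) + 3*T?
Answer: 25/9 ≈ 2.7778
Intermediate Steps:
B(b, T) = T + T²/3 + b²/3 (B(b, T) = ((b*b + T*T) + 3*T)/3 = ((b² + T²) + 3*T)/3 = ((T² + b²) + 3*T)/3 = (T² + b² + 3*T)/3 = T + T²/3 + b²/3)
(g(B(4, -5)) + d(10))² = ((-5 + (⅓)*(-5)² + (⅓)*4²) - 7)² = ((-5 + (⅓)*25 + (⅓)*16) - 7)² = ((-5 + 25/3 + 16/3) - 7)² = (26/3 - 7)² = (5/3)² = 25/9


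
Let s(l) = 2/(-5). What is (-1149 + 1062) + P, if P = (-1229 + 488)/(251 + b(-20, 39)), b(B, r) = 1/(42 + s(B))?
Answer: -4696659/52213 ≈ -89.952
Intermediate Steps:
s(l) = -⅖ (s(l) = 2*(-⅕) = -⅖)
b(B, r) = 5/208 (b(B, r) = 1/(42 - ⅖) = 1/(208/5) = 5/208)
P = -154128/52213 (P = (-1229 + 488)/(251 + 5/208) = -741/52213/208 = -741*208/52213 = -154128/52213 ≈ -2.9519)
(-1149 + 1062) + P = (-1149 + 1062) - 154128/52213 = -87 - 154128/52213 = -4696659/52213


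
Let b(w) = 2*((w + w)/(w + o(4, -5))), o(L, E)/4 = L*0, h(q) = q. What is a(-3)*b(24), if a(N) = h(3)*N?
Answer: -36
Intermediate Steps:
o(L, E) = 0 (o(L, E) = 4*(L*0) = 4*0 = 0)
a(N) = 3*N
b(w) = 4 (b(w) = 2*((w + w)/(w + 0)) = 2*((2*w)/w) = 2*2 = 4)
a(-3)*b(24) = (3*(-3))*4 = -9*4 = -36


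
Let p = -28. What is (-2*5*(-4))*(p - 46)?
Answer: -2960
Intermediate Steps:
(-2*5*(-4))*(p - 46) = (-2*5*(-4))*(-28 - 46) = -10*(-4)*(-74) = 40*(-74) = -2960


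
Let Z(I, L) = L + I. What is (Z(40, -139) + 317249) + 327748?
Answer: 644898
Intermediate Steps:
Z(I, L) = I + L
(Z(40, -139) + 317249) + 327748 = ((40 - 139) + 317249) + 327748 = (-99 + 317249) + 327748 = 317150 + 327748 = 644898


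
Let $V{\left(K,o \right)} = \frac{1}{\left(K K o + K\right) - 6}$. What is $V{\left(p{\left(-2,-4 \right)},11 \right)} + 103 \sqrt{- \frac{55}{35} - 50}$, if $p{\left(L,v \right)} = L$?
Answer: $\frac{1}{36} + \frac{1957 i \sqrt{7}}{7} \approx 0.027778 + 739.68 i$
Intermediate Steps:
$V{\left(K,o \right)} = \frac{1}{-6 + K + o K^{2}}$ ($V{\left(K,o \right)} = \frac{1}{\left(K^{2} o + K\right) - 6} = \frac{1}{\left(o K^{2} + K\right) - 6} = \frac{1}{\left(K + o K^{2}\right) - 6} = \frac{1}{-6 + K + o K^{2}}$)
$V{\left(p{\left(-2,-4 \right)},11 \right)} + 103 \sqrt{- \frac{55}{35} - 50} = \frac{1}{-6 - 2 + 11 \left(-2\right)^{2}} + 103 \sqrt{- \frac{55}{35} - 50} = \frac{1}{-6 - 2 + 11 \cdot 4} + 103 \sqrt{\left(-55\right) \frac{1}{35} - 50} = \frac{1}{-6 - 2 + 44} + 103 \sqrt{- \frac{11}{7} - 50} = \frac{1}{36} + 103 \sqrt{- \frac{361}{7}} = \frac{1}{36} + 103 \frac{19 i \sqrt{7}}{7} = \frac{1}{36} + \frac{1957 i \sqrt{7}}{7}$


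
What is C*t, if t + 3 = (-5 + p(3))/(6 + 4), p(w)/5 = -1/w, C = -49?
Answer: 539/3 ≈ 179.67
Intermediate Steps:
p(w) = -5/w (p(w) = 5*(-1/w) = -5/w)
t = -11/3 (t = -3 + (-5 - 5/3)/(6 + 4) = -3 + (-5 - 5*⅓)/10 = -3 + (-5 - 5/3)*(⅒) = -3 - 20/3*⅒ = -3 - ⅔ = -11/3 ≈ -3.6667)
C*t = -49*(-11/3) = 539/3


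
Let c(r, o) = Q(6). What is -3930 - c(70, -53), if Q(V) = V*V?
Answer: -3966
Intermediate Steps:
Q(V) = V**2
c(r, o) = 36 (c(r, o) = 6**2 = 36)
-3930 - c(70, -53) = -3930 - 1*36 = -3930 - 36 = -3966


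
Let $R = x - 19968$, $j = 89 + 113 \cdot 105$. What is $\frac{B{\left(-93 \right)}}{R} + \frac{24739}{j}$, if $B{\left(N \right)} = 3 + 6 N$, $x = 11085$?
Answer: $\frac{75463669}{35395794} \approx 2.132$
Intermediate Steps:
$j = 11954$ ($j = 89 + 11865 = 11954$)
$R = -8883$ ($R = 11085 - 19968 = -8883$)
$\frac{B{\left(-93 \right)}}{R} + \frac{24739}{j} = \frac{3 + 6 \left(-93\right)}{-8883} + \frac{24739}{11954} = \left(3 - 558\right) \left(- \frac{1}{8883}\right) + 24739 \cdot \frac{1}{11954} = \left(-555\right) \left(- \frac{1}{8883}\right) + \frac{24739}{11954} = \frac{185}{2961} + \frac{24739}{11954} = \frac{75463669}{35395794}$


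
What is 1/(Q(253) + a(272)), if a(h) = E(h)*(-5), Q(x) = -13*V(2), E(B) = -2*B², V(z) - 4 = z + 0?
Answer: 1/739762 ≈ 1.3518e-6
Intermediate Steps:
V(z) = 4 + z (V(z) = 4 + (z + 0) = 4 + z)
Q(x) = -78 (Q(x) = -13*(4 + 2) = -13*6 = -78)
a(h) = 10*h² (a(h) = -2*h²*(-5) = 10*h²)
1/(Q(253) + a(272)) = 1/(-78 + 10*272²) = 1/(-78 + 10*73984) = 1/(-78 + 739840) = 1/739762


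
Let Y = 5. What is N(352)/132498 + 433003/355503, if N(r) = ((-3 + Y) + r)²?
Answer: 5662346969/2616857583 ≈ 2.1638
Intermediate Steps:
N(r) = (2 + r)² (N(r) = ((-3 + 5) + r)² = (2 + r)²)
N(352)/132498 + 433003/355503 = (2 + 352)²/132498 + 433003/355503 = 354²*(1/132498) + 433003*(1/355503) = 125316*(1/132498) + 433003/355503 = 6962/7361 + 433003/355503 = 5662346969/2616857583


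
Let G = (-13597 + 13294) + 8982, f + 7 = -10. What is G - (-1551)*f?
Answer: -17688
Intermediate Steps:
f = -17 (f = -7 - 10 = -17)
G = 8679 (G = -303 + 8982 = 8679)
G - (-1551)*f = 8679 - (-1551)*(-17) = 8679 - 1*26367 = 8679 - 26367 = -17688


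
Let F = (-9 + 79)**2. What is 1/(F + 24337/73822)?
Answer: 73822/361752137 ≈ 0.00020407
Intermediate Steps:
F = 4900 (F = 70**2 = 4900)
1/(F + 24337/73822) = 1/(4900 + 24337/73822) = 1/(361752137/73822) = 73822/361752137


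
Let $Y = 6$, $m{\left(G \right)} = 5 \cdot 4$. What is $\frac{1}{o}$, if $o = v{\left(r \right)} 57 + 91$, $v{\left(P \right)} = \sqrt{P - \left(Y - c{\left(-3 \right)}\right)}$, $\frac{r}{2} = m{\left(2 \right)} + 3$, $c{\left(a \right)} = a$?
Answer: $- \frac{91}{111932} + \frac{57 \sqrt{37}}{111932} \approx 0.0022846$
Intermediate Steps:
$m{\left(G \right)} = 20$
$r = 46$ ($r = 2 \left(20 + 3\right) = 2 \cdot 23 = 46$)
$v{\left(P \right)} = \sqrt{-9 + P}$ ($v{\left(P \right)} = \sqrt{P - 9} = \sqrt{-9 + P}$)
$o = 91 + 57 \sqrt{37}$ ($o = \sqrt{-9 + 46} \cdot 57 + 91 = \sqrt{37} \cdot 57 + 91 = 57 \sqrt{37} + 91 = 91 + 57 \sqrt{37} \approx 437.72$)
$\frac{1}{o} = \frac{1}{91 + 57 \sqrt{37}}$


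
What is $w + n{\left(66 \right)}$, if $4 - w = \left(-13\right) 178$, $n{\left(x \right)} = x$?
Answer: $2384$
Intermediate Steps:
$w = 2318$ ($w = 4 - \left(-13\right) 178 = 4 - -2314 = 4 + 2314 = 2318$)
$w + n{\left(66 \right)} = 2318 + 66 = 2384$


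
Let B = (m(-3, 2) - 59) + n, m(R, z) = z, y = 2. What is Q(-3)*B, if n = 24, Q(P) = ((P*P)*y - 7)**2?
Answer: -3993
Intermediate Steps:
Q(P) = (-7 + 2*P**2)**2 (Q(P) = ((P*P)*2 - 7)**2 = (P**2*2 - 7)**2 = (2*P**2 - 7)**2 = (-7 + 2*P**2)**2)
B = -33 (B = (2 - 59) + 24 = -57 + 24 = -33)
Q(-3)*B = (-7 + 2*(-3)**2)**2*(-33) = (-7 + 2*9)**2*(-33) = (-7 + 18)**2*(-33) = 11**2*(-33) = 121*(-33) = -3993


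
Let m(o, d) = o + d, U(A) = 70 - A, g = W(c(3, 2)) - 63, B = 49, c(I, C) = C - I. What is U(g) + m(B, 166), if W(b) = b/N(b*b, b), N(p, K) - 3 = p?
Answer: 1393/4 ≈ 348.25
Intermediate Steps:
N(p, K) = 3 + p
W(b) = b/(3 + b²) (W(b) = b/(3 + b*b) = b/(3 + b²))
g = -253/4 (g = (2 - 1*3)/(3 + (2 - 1*3)²) - 63 = (2 - 3)/(3 + (2 - 3)²) - 63 = -1/(3 + (-1)²) - 63 = -1/(3 + 1) - 63 = -1/4 - 63 = -1*¼ - 63 = -¼ - 63 = -253/4 ≈ -63.250)
m(o, d) = d + o
U(g) + m(B, 166) = (70 - 1*(-253/4)) + (166 + 49) = (70 + 253/4) + 215 = 533/4 + 215 = 1393/4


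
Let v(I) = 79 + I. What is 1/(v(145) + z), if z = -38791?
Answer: -1/38567 ≈ -2.5929e-5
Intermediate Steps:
1/(v(145) + z) = 1/((79 + 145) - 38791) = 1/(224 - 38791) = 1/(-38567) = -1/38567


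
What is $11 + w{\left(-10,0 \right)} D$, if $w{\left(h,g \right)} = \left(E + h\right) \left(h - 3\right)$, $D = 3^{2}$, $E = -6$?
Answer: $1883$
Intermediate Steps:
$D = 9$
$w{\left(h,g \right)} = \left(-6 + h\right) \left(-3 + h\right)$ ($w{\left(h,g \right)} = \left(-6 + h\right) \left(h - 3\right) = \left(-6 + h\right) \left(-3 + h\right)$)
$11 + w{\left(-10,0 \right)} D = 11 + \left(18 + \left(-10\right)^{2} - -90\right) 9 = 11 + \left(18 + 100 + 90\right) 9 = 11 + 208 \cdot 9 = 11 + 1872 = 1883$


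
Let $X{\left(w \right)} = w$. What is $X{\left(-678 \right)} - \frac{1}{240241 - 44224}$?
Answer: $- \frac{132899527}{196017} \approx -678.0$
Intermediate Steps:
$X{\left(-678 \right)} - \frac{1}{240241 - 44224} = -678 - \frac{1}{240241 - 44224} = -678 - \frac{1}{196017} = - \frac{132899527}{196017}$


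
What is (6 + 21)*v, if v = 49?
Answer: 1323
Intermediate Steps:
(6 + 21)*v = (6 + 21)*49 = 27*49 = 1323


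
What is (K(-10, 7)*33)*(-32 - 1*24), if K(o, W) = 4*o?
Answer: 73920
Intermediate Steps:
(K(-10, 7)*33)*(-32 - 1*24) = ((4*(-10))*33)*(-32 - 1*24) = (-40*33)*(-32 - 24) = -1320*(-56) = 73920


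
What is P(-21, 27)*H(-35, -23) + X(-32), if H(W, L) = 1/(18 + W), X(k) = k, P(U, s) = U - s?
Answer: -496/17 ≈ -29.176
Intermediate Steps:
P(-21, 27)*H(-35, -23) + X(-32) = (-21 - 1*27)/(18 - 35) - 32 = (-21 - 27)/(-17) - 32 = -48*(-1/17) - 32 = 48/17 - 32 = -496/17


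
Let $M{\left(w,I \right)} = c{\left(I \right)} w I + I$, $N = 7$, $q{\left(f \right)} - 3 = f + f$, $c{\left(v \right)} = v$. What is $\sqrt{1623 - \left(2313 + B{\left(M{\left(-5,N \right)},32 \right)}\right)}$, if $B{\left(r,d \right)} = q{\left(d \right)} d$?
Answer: $i \sqrt{2834} \approx 53.235 i$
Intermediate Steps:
$q{\left(f \right)} = 3 + 2 f$ ($q{\left(f \right)} = 3 + \left(f + f\right) = 3 + 2 f$)
$M{\left(w,I \right)} = I + w I^{2}$ ($M{\left(w,I \right)} = I w I + I = w I^{2} + I = I + w I^{2}$)
$B{\left(r,d \right)} = d \left(3 + 2 d\right)$ ($B{\left(r,d \right)} = \left(3 + 2 d\right) d = d \left(3 + 2 d\right)$)
$\sqrt{1623 - \left(2313 + B{\left(M{\left(-5,N \right)},32 \right)}\right)} = \sqrt{1623 - \left(2313 + 32 \left(3 + 2 \cdot 32\right)\right)} = \sqrt{1623 - \left(2313 + 32 \left(3 + 64\right)\right)} = \sqrt{1623 - \left(2313 + 32 \cdot 67\right)} = \sqrt{1623 - 4457} = \sqrt{-2834} = i \sqrt{2834}$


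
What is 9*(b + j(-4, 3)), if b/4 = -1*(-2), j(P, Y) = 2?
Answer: 90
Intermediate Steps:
b = 8 (b = 4*(-1*(-2)) = 4*2 = 8)
9*(b + j(-4, 3)) = 9*(8 + 2) = 9*10 = 90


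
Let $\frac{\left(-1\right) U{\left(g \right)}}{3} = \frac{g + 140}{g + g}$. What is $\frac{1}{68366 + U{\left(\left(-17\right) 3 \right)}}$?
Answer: $\frac{34}{2324533} \approx 1.4627 \cdot 10^{-5}$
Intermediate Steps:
$U{\left(g \right)} = - \frac{3 \left(140 + g\right)}{2 g}$ ($U{\left(g \right)} = - 3 \frac{g + 140}{g + g} = - 3 \frac{140 + g}{2 g} = - \frac{3 \left(140 + g\right)}{2 g}$)
$\frac{1}{68366 + U{\left(\left(-17\right) 3 \right)}} = \frac{1}{68366 - \left(\frac{3}{2} + \frac{210}{\left(-17\right) 3}\right)} = \frac{1}{68366 - \left(\frac{3}{2} + \frac{210}{-51}\right)} = \frac{1}{68366 - - \frac{89}{34}} = \frac{1}{68366 + \left(- \frac{3}{2} + \frac{70}{17}\right)} = \frac{1}{68366 + \frac{89}{34}} = \frac{1}{\frac{2324533}{34}} = \frac{34}{2324533}$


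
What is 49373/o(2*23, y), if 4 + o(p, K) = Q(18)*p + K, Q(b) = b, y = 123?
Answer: 49373/947 ≈ 52.136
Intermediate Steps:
o(p, K) = -4 + K + 18*p (o(p, K) = -4 + (18*p + K) = -4 + (K + 18*p) = -4 + K + 18*p)
49373/o(2*23, y) = 49373/(-4 + 123 + 18*(2*23)) = 49373/(-4 + 123 + 18*46) = 49373/(-4 + 123 + 828) = 49373/947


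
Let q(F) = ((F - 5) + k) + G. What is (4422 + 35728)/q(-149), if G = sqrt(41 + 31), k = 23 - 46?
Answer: -2368850/10419 - 80300*sqrt(2)/10419 ≈ -238.26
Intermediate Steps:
k = -23
G = 6*sqrt(2) (G = sqrt(72) = 6*sqrt(2) ≈ 8.4853)
q(F) = -28 + F + 6*sqrt(2) (q(F) = ((F - 5) - 23) + 6*sqrt(2) = ((-5 + F) - 23) + 6*sqrt(2) = (-28 + F) + 6*sqrt(2) = -28 + F + 6*sqrt(2))
(4422 + 35728)/q(-149) = (4422 + 35728)/(-28 - 149 + 6*sqrt(2)) = 40150/(-177 + 6*sqrt(2))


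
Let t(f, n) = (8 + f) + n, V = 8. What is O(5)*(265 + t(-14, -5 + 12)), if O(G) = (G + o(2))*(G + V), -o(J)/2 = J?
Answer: 3458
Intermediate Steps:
o(J) = -2*J
O(G) = (-4 + G)*(8 + G) (O(G) = (G - 2*2)*(G + 8) = (G - 4)*(8 + G) = (-4 + G)*(8 + G))
t(f, n) = 8 + f + n
O(5)*(265 + t(-14, -5 + 12)) = (-32 + 5² + 4*5)*(265 + (8 - 14 + (-5 + 12))) = (-32 + 25 + 20)*(265 + (8 - 14 + 7)) = 13*(265 + 1) = 13*266 = 3458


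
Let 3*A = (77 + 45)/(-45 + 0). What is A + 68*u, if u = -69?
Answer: -633542/135 ≈ -4692.9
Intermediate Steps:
A = -122/135 (A = ((77 + 45)/(-45 + 0))/3 = (122/(-45))/3 = (122*(-1/45))/3 = (⅓)*(-122/45) = -122/135 ≈ -0.90370)
A + 68*u = -122/135 + 68*(-69) = -122/135 - 4692 = -633542/135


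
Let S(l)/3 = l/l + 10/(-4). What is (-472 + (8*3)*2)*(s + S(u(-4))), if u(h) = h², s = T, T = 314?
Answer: -131228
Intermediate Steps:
s = 314
S(l) = -9/2 (S(l) = 3*(l/l + 10/(-4)) = 3*(1 + 10*(-¼)) = 3*(1 - 5/2) = 3*(-3/2) = -9/2)
(-472 + (8*3)*2)*(s + S(u(-4))) = (-472 + (8*3)*2)*(314 - 9/2) = (-472 + 24*2)*(619/2) = (-472 + 48)*(619/2) = -424*619/2 = -131228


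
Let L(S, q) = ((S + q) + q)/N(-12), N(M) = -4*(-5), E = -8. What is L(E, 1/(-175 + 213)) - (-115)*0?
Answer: -151/380 ≈ -0.39737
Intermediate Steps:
N(M) = 20
L(S, q) = q/10 + S/20 (L(S, q) = ((S + q) + q)/20 = (S + 2*q)*(1/20) = q/10 + S/20)
L(E, 1/(-175 + 213)) - (-115)*0 = (1/(10*(-175 + 213)) + (1/20)*(-8)) - (-115)*0 = ((⅒)/38 - ⅖) - 1*0 = ((⅒)*(1/38) - ⅖) + 0 = (1/380 - ⅖) + 0 = -151/380 + 0 = -151/380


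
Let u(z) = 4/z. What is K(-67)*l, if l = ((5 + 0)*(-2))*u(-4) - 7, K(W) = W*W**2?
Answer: -902289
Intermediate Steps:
K(W) = W**3
l = 3 (l = ((5 + 0)*(-2))*(4/(-4)) - 7 = (5*(-2))*(4*(-1/4)) - 7 = -10*(-1) - 7 = 10 - 7 = 3)
K(-67)*l = (-67)**3*3 = -300763*3 = -902289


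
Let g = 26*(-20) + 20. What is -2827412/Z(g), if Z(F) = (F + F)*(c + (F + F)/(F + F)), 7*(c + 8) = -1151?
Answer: -4947971/300000 ≈ -16.493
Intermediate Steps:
c = -1207/7 (c = -8 + (1/7)*(-1151) = -8 - 1151/7 = -1207/7 ≈ -172.43)
g = -500 (g = -520 + 20 = -500)
Z(F) = -2400*F/7 (Z(F) = (F + F)*(-1207/7 + (F + F)/(F + F)) = (2*F)*(-1207/7 + (2*F)/((2*F))) = (2*F)*(-1207/7 + (2*F)*(1/(2*F))) = (2*F)*(-1207/7 + 1) = (2*F)*(-1200/7) = -2400*F/7)
-2827412/Z(g) = -2827412/((-2400/7*(-500))) = -2827412/1200000/7 = -2827412*7/1200000 = -4947971/300000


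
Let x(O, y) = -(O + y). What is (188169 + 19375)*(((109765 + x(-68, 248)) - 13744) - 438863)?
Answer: -71192157968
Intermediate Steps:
x(O, y) = -O - y
(188169 + 19375)*(((109765 + x(-68, 248)) - 13744) - 438863) = (188169 + 19375)*(((109765 + (-1*(-68) - 1*248)) - 13744) - 438863) = 207544*(((109765 + (68 - 248)) - 13744) - 438863) = 207544*(((109765 - 180) - 13744) - 438863) = 207544*((109585 - 13744) - 438863) = 207544*(95841 - 438863) = 207544*(-343022) = -71192157968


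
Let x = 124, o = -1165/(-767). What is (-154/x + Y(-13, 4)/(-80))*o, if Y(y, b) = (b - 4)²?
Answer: -89705/47554 ≈ -1.8864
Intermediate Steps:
o = 1165/767 (o = -1165*(-1/767) = 1165/767 ≈ 1.5189)
Y(y, b) = (-4 + b)²
(-154/x + Y(-13, 4)/(-80))*o = (-154/124 + (-4 + 4)²/(-80))*(1165/767) = (-154*1/124 + 0²*(-1/80))*(1165/767) = (-77/62 + 0*(-1/80))*(1165/767) = (-77/62 + 0)*(1165/767) = -77/62*1165/767 = -89705/47554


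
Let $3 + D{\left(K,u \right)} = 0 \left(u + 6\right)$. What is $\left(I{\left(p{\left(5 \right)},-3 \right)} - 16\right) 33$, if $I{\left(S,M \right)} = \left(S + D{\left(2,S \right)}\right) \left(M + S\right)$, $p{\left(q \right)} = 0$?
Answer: $-231$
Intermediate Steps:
$D{\left(K,u \right)} = -3$ ($D{\left(K,u \right)} = -3 + 0 \left(u + 6\right) = -3 + 0 \left(6 + u\right) = -3 + 0 = -3$)
$I{\left(S,M \right)} = \left(-3 + S\right) \left(M + S\right)$ ($I{\left(S,M \right)} = \left(S - 3\right) \left(M + S\right) = \left(-3 + S\right) \left(M + S\right)$)
$\left(I{\left(p{\left(5 \right)},-3 \right)} - 16\right) 33 = \left(\left(0^{2} - -9 - 0 - 0\right) - 16\right) 33 = \left(\left(0 + 9 + 0 + 0\right) - 16\right) 33 = \left(9 - 16\right) 33 = \left(-7\right) 33 = -231$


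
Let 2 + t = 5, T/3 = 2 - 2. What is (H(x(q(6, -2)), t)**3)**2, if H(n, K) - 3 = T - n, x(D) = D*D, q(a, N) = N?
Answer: 1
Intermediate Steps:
x(D) = D**2
T = 0 (T = 3*(2 - 2) = 3*0 = 0)
t = 3 (t = -2 + 5 = 3)
H(n, K) = 3 - n (H(n, K) = 3 + (0 - n) = 3 - n)
(H(x(q(6, -2)), t)**3)**2 = ((3 - 1*(-2)**2)**3)**2 = ((3 - 1*4)**3)**2 = ((3 - 4)**3)**2 = ((-1)**3)**2 = (-1)**2 = 1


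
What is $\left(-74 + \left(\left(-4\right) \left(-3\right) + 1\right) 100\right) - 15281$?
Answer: $-14055$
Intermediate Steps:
$\left(-74 + \left(\left(-4\right) \left(-3\right) + 1\right) 100\right) - 15281 = \left(-74 + \left(12 + 1\right) 100\right) - 15281 = \left(-74 + 13 \cdot 100\right) - 15281 = \left(-74 + 1300\right) - 15281 = 1226 - 15281 = -14055$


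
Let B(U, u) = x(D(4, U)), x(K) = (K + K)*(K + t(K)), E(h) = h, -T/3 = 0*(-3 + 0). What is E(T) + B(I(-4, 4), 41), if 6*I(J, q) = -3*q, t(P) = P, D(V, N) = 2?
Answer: 16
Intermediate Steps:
T = 0 (T = -0*(-3 + 0) = -0*(-3) = -3*0 = 0)
x(K) = 4*K**2 (x(K) = (K + K)*(K + K) = (2*K)*(2*K) = 4*K**2)
I(J, q) = -q/2 (I(J, q) = (-3*q)/6 = -q/2)
B(U, u) = 16 (B(U, u) = 4*2**2 = 4*4 = 16)
E(T) + B(I(-4, 4), 41) = 0 + 16 = 16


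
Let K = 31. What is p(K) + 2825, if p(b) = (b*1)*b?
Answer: 3786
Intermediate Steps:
p(b) = b² (p(b) = b*b = b²)
p(K) + 2825 = 31² + 2825 = 961 + 2825 = 3786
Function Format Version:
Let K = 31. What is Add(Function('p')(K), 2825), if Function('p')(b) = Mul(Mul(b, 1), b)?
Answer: 3786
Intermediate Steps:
Function('p')(b) = Pow(b, 2) (Function('p')(b) = Mul(b, b) = Pow(b, 2))
Add(Function('p')(K), 2825) = Add(Pow(31, 2), 2825) = Add(961, 2825) = 3786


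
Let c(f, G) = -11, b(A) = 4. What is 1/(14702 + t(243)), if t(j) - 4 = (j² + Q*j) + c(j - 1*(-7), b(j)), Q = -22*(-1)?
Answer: 1/79090 ≈ 1.2644e-5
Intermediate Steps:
Q = 22
t(j) = -7 + j² + 22*j (t(j) = 4 + ((j² + 22*j) - 11) = 4 + (-11 + j² + 22*j) = -7 + j² + 22*j)
1/(14702 + t(243)) = 1/(14702 + (-7 + 243² + 22*243)) = 1/(14702 + (-7 + 59049 + 5346)) = 1/(14702 + 64388) = 1/79090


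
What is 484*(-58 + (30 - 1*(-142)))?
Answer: 55176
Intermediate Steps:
484*(-58 + (30 - 1*(-142))) = 484*(-58 + (30 + 142)) = 484*(-58 + 172) = 484*114 = 55176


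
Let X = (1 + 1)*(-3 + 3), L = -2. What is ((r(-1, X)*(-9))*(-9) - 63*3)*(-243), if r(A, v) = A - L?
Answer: 26244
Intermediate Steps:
X = 0 (X = 2*0 = 0)
r(A, v) = 2 + A (r(A, v) = A - 1*(-2) = A + 2 = 2 + A)
((r(-1, X)*(-9))*(-9) - 63*3)*(-243) = (((2 - 1)*(-9))*(-9) - 63*3)*(-243) = ((1*(-9))*(-9) - 189)*(-243) = (-9*(-9) - 189)*(-243) = (81 - 189)*(-243) = -108*(-243) = 26244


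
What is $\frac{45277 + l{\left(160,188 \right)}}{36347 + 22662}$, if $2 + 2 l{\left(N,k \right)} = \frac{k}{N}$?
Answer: $\frac{3622127}{4720720} \approx 0.76728$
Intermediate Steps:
$l{\left(N,k \right)} = -1 + \frac{k}{2 N}$ ($l{\left(N,k \right)} = -1 + \frac{k \frac{1}{N}}{2} = -1 + \frac{k}{2 N}$)
$\frac{45277 + l{\left(160,188 \right)}}{36347 + 22662} = \frac{45277 + \frac{\frac{1}{2} \cdot 188 - 160}{160}}{36347 + 22662} = \frac{45277 + \frac{94 - 160}{160}}{59009} = \left(45277 + \frac{1}{160} \left(-66\right)\right) \frac{1}{59009} = \left(45277 - \frac{33}{80}\right) \frac{1}{59009} = \frac{3622127}{80} \cdot \frac{1}{59009} = \frac{3622127}{4720720}$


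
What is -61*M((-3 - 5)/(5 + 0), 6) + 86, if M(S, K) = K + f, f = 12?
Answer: -1012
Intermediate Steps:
M(S, K) = 12 + K (M(S, K) = K + 12 = 12 + K)
-61*M((-3 - 5)/(5 + 0), 6) + 86 = -61*(12 + 6) + 86 = -61*18 + 86 = -1098 + 86 = -1012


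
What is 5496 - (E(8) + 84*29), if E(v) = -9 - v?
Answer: 3077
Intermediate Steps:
5496 - (E(8) + 84*29) = 5496 - ((-9 - 1*8) + 84*29) = 5496 - ((-9 - 8) + 2436) = 5496 - (-17 + 2436) = 5496 - 1*2419 = 5496 - 2419 = 3077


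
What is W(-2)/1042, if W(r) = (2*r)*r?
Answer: 4/521 ≈ 0.0076775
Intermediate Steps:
W(r) = 2*r²
W(-2)/1042 = (2*(-2)²)/1042 = (2*4)/1042 = (1/1042)*8 = 4/521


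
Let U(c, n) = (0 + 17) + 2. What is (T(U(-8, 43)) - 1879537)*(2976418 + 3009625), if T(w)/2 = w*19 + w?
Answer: -11246439909411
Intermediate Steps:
U(c, n) = 19 (U(c, n) = 17 + 2 = 19)
T(w) = 40*w (T(w) = 2*(w*19 + w) = 2*(19*w + w) = 2*(20*w) = 40*w)
(T(U(-8, 43)) - 1879537)*(2976418 + 3009625) = (40*19 - 1879537)*(2976418 + 3009625) = (760 - 1879537)*5986043 = -1878777*5986043 = -11246439909411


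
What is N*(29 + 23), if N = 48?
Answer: 2496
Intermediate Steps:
N*(29 + 23) = 48*(29 + 23) = 48*52 = 2496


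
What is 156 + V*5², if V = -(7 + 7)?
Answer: -194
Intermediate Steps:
V = -14 (V = -1*14 = -14)
156 + V*5² = 156 - 14*5² = 156 - 14*25 = 156 - 350 = -194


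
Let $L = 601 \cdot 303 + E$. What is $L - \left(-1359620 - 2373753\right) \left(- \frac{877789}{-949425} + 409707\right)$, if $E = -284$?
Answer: $\frac{1452233535157972547}{949425} \approx 1.5296 \cdot 10^{12}$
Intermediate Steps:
$L = 181819$ ($L = 601 \cdot 303 - 284 = 182103 - 284 = 181819$)
$L - \left(-1359620 - 2373753\right) \left(- \frac{877789}{-949425} + 409707\right) = 181819 - \left(-1359620 - 2373753\right) \left(- \frac{877789}{-949425} + 409707\right) = 181819 - - 3733373 \left(\left(-877789\right) \left(- \frac{1}{949425}\right) + 409707\right) = 181819 - - 3733373 \left(\frac{877789}{949425} + 409707\right) = 181819 - \left(-3733373\right) \frac{388986946264}{949425} = 181819 - - \frac{1452233362534468472}{949425} = 181819 + \frac{1452233362534468472}{949425} = \frac{1452233535157972547}{949425}$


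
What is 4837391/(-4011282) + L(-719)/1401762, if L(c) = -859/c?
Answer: -406286893262005/336903188843133 ≈ -1.2059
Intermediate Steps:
4837391/(-4011282) + L(-719)/1401762 = 4837391/(-4011282) - 859/(-719)/1401762 = 4837391*(-1/4011282) - 859*(-1/719)*(1/1401762) = -4837391/4011282 + (859/719)*(1/1401762) = -4837391/4011282 + 859/1007866878 = -406286893262005/336903188843133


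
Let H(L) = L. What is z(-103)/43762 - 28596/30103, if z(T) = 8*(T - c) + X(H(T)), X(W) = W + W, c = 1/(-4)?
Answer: -641182018/658683743 ≈ -0.97343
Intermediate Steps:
c = -¼ (c = 1*(-¼) = -¼ ≈ -0.25000)
X(W) = 2*W
z(T) = 2 + 10*T (z(T) = 8*(T - 1*(-¼)) + 2*T = 8*(T + ¼) + 2*T = 8*(¼ + T) + 2*T = (2 + 8*T) + 2*T = 2 + 10*T)
z(-103)/43762 - 28596/30103 = (2 + 10*(-103))/43762 - 28596/30103 = (2 - 1030)*(1/43762) - 28596*1/30103 = -1028*1/43762 - 28596/30103 = -514/21881 - 28596/30103 = -641182018/658683743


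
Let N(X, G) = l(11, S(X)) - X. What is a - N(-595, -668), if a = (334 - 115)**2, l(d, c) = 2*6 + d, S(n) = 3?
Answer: 47343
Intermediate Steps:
l(d, c) = 12 + d
a = 47961 (a = 219**2 = 47961)
N(X, G) = 23 - X (N(X, G) = (12 + 11) - X = 23 - X)
a - N(-595, -668) = 47961 - (23 - 1*(-595)) = 47961 - (23 + 595) = 47961 - 1*618 = 47961 - 618 = 47343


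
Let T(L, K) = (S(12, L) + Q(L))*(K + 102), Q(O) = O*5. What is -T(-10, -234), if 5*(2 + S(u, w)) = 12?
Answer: -32736/5 ≈ -6547.2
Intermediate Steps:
Q(O) = 5*O
S(u, w) = ⅖ (S(u, w) = -2 + (⅕)*12 = -2 + 12/5 = ⅖)
T(L, K) = (102 + K)*(⅖ + 5*L) (T(L, K) = (⅖ + 5*L)*(K + 102) = (⅖ + 5*L)*(102 + K) = (102 + K)*(⅖ + 5*L))
-T(-10, -234) = -(204/5 + 510*(-10) + (⅖)*(-234) + 5*(-234)*(-10)) = -(204/5 - 5100 - 468/5 + 11700) = -1*32736/5 = -32736/5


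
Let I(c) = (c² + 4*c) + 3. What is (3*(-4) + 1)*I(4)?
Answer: -385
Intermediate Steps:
I(c) = 3 + c² + 4*c
(3*(-4) + 1)*I(4) = (3*(-4) + 1)*(3 + 4² + 4*4) = (-12 + 1)*(3 + 16 + 16) = -11*35 = -385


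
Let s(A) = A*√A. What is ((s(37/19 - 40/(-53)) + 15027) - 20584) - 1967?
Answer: -7524 + 2721*√2740047/1014049 ≈ -7519.6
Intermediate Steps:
s(A) = A^(3/2)
((s(37/19 - 40/(-53)) + 15027) - 20584) - 1967 = (((37/19 - 40/(-53))^(3/2) + 15027) - 20584) - 1967 = (((37*(1/19) - 40*(-1/53))^(3/2) + 15027) - 20584) - 1967 = (((37/19 + 40/53)^(3/2) + 15027) - 20584) - 1967 = (((2721/1007)^(3/2) + 15027) - 20584) - 1967 = ((2721*√2740047/1014049 + 15027) - 20584) - 1967 = ((15027 + 2721*√2740047/1014049) - 20584) - 1967 = (-5557 + 2721*√2740047/1014049) - 1967 = -7524 + 2721*√2740047/1014049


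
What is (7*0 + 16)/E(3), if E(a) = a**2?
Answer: 16/9 ≈ 1.7778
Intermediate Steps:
(7*0 + 16)/E(3) = (7*0 + 16)/(3**2) = (0 + 16)/9 = 16*(1/9) = 16/9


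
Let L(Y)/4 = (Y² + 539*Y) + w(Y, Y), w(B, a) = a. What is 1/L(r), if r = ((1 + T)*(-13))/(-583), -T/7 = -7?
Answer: 339889/820222000 ≈ 0.00041439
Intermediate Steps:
T = 49 (T = -7*(-7) = 49)
r = 650/583 (r = ((1 + 49)*(-13))/(-583) = (50*(-13))*(-1/583) = -650*(-1/583) = 650/583 ≈ 1.1149)
L(Y) = 4*Y² + 2160*Y (L(Y) = 4*((Y² + 539*Y) + Y) = 4*(Y² + 540*Y) = 4*Y² + 2160*Y)
1/L(r) = 1/(4*(650/583)*(540 + 650/583)) = 1/(4*(650/583)*(315470/583)) = 1/(820222000/339889) = 339889/820222000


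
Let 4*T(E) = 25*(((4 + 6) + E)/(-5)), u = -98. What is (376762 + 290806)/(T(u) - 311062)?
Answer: -83446/38869 ≈ -2.1469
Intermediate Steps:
T(E) = -25/2 - 5*E/4 (T(E) = (25*(((4 + 6) + E)/(-5)))/4 = (25*((10 + E)*(-⅕)))/4 = (25*(-2 - E/5))/4 = (-50 - 5*E)/4 = -25/2 - 5*E/4)
(376762 + 290806)/(T(u) - 311062) = (376762 + 290806)/((-25/2 - 5/4*(-98)) - 311062) = 667568/((-25/2 + 245/2) - 311062) = 667568/(110 - 311062) = 667568/(-310952) = 667568*(-1/310952) = -83446/38869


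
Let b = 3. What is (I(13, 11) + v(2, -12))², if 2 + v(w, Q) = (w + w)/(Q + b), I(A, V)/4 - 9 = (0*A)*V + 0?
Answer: 91204/81 ≈ 1126.0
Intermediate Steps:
I(A, V) = 36 (I(A, V) = 36 + 4*((0*A)*V + 0) = 36 + 4*(0*V + 0) = 36 + 4*(0 + 0) = 36 + 4*0 = 36 + 0 = 36)
v(w, Q) = -2 + 2*w/(3 + Q) (v(w, Q) = -2 + (w + w)/(Q + 3) = -2 + (2*w)/(3 + Q) = -2 + 2*w/(3 + Q))
(I(13, 11) + v(2, -12))² = (36 + 2*(-3 + 2 - 1*(-12))/(3 - 12))² = (36 + 2*(-3 + 2 + 12)/(-9))² = (36 + 2*(-⅑)*11)² = (36 - 22/9)² = (302/9)² = 91204/81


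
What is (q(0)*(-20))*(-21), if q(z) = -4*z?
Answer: 0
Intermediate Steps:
(q(0)*(-20))*(-21) = (-4*0*(-20))*(-21) = (0*(-20))*(-21) = 0*(-21) = 0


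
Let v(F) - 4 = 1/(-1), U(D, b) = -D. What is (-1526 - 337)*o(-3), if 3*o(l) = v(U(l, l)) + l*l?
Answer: -7452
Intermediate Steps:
v(F) = 3 (v(F) = 4 + 1/(-1) = 4 - 1 = 3)
o(l) = 1 + l²/3 (o(l) = (3 + l*l)/3 = (3 + l²)/3 = 1 + l²/3)
(-1526 - 337)*o(-3) = (-1526 - 337)*(1 + (⅓)*(-3)²) = -1863*(1 + (⅓)*9) = -1863*(1 + 3) = -1863*4 = -7452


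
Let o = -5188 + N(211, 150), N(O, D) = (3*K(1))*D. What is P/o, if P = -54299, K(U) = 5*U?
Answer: 54299/2938 ≈ 18.482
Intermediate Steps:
N(O, D) = 15*D (N(O, D) = (3*(5*1))*D = (3*5)*D = 15*D)
o = -2938 (o = -5188 + 15*150 = -5188 + 2250 = -2938)
P/o = -54299/(-2938) = -54299*(-1/2938) = 54299/2938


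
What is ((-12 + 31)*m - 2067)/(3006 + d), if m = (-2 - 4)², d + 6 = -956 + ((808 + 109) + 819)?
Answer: -461/1260 ≈ -0.36587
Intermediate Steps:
d = 774 (d = -6 + (-956 + ((808 + 109) + 819)) = -6 + (-956 + (917 + 819)) = -6 + (-956 + 1736) = -6 + 780 = 774)
m = 36 (m = (-6)² = 36)
((-12 + 31)*m - 2067)/(3006 + d) = ((-12 + 31)*36 - 2067)/(3006 + 774) = (19*36 - 2067)/3780 = (684 - 2067)*(1/3780) = -1383*1/3780 = -461/1260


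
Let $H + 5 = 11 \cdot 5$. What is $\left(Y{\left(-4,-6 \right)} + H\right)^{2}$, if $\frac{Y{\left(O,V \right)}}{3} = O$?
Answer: $1444$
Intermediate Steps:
$Y{\left(O,V \right)} = 3 O$
$H = 50$ ($H = -5 + 11 \cdot 5 = -5 + 55 = 50$)
$\left(Y{\left(-4,-6 \right)} + H\right)^{2} = \left(3 \left(-4\right) + 50\right)^{2} = \left(-12 + 50\right)^{2} = 38^{2} = 1444$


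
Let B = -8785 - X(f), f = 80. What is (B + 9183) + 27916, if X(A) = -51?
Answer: 28365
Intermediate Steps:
B = -8734 (B = -8785 - 1*(-51) = -8785 + 51 = -8734)
(B + 9183) + 27916 = (-8734 + 9183) + 27916 = 449 + 27916 = 28365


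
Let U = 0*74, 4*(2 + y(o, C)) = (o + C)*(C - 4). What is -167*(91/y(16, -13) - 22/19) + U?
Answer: 1371738/1121 ≈ 1223.7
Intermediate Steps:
y(o, C) = -2 + (-4 + C)*(C + o)/4 (y(o, C) = -2 + ((o + C)*(C - 4))/4 = -2 + ((C + o)*(-4 + C))/4 = -2 + ((-4 + C)*(C + o))/4 = -2 + (-4 + C)*(C + o)/4)
U = 0
-167*(91/y(16, -13) - 22/19) + U = -167*(91/(-2 - 1*(-13) - 1*16 + (1/4)*(-13)**2 + (1/4)*(-13)*16) - 22/19) + 0 = -167*(91/(-2 + 13 - 16 + (1/4)*169 - 52) - 22*1/19) + 0 = -167*(91/(-2 + 13 - 16 + 169/4 - 52) - 22/19) + 0 = -167*(91/(-59/4) - 22/19) + 0 = -167*(91*(-4/59) - 22/19) + 0 = -167*(-364/59 - 22/19) + 0 = -167*(-8214/1121) + 0 = 1371738/1121 + 0 = 1371738/1121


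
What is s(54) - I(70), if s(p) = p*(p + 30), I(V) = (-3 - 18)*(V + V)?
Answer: 7476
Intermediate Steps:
I(V) = -42*V
s(p) = p*(30 + p)
s(54) - I(70) = 54*(30 + 54) - (-42)*70 = 54*84 - 1*(-2940) = 4536 + 2940 = 7476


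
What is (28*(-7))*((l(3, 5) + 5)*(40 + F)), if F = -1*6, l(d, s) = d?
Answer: -53312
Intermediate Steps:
F = -6
(28*(-7))*((l(3, 5) + 5)*(40 + F)) = (28*(-7))*((3 + 5)*(40 - 6)) = -1568*34 = -196*272 = -53312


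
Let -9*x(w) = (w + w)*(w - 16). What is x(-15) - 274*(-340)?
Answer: 279170/3 ≈ 93057.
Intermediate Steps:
x(w) = -2*w*(-16 + w)/9 (x(w) = -(w + w)*(w - 16)/9 = -2*w*(-16 + w)/9)
x(-15) - 274*(-340) = (2/9)*(-15)*(16 - 1*(-15)) - 274*(-340) = (2/9)*(-15)*(16 + 15) + 93160 = (2/9)*(-15)*31 + 93160 = -310/3 + 93160 = 279170/3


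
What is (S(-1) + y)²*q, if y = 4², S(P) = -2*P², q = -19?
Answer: -3724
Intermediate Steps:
y = 16
(S(-1) + y)²*q = (-2*(-1)² + 16)²*(-19) = (-2*1 + 16)²*(-19) = (-2 + 16)²*(-19) = 14²*(-19) = 196*(-19) = -3724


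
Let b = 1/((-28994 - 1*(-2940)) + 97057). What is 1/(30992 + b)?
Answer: 71003/2200524977 ≈ 3.2266e-5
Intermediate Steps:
b = 1/71003 (b = 1/((-28994 + 2940) + 97057) = 1/(-26054 + 97057) = 1/71003 ≈ 1.4084e-5)
1/(30992 + b) = 1/(30992 + 1/71003) = 1/(2200524977/71003) = 71003/2200524977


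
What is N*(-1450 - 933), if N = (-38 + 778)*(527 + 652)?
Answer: -2079072180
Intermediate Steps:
N = 872460 (N = 740*1179 = 872460)
N*(-1450 - 933) = 872460*(-1450 - 933) = 872460*(-2383) = -2079072180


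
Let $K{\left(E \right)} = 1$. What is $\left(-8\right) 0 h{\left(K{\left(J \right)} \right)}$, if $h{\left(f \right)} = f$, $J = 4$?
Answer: $0$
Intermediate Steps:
$\left(-8\right) 0 h{\left(K{\left(J \right)} \right)} = \left(-8\right) 0 \cdot 1 = 0 \cdot 1 = 0$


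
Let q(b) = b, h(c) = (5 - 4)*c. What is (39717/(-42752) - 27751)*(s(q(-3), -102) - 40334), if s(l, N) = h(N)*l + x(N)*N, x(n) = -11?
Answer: 23080020973457/21376 ≈ 1.0797e+9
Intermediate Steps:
h(c) = c (h(c) = 1*c = c)
s(l, N) = -11*N + N*l (s(l, N) = N*l - 11*N = -11*N + N*l)
(39717/(-42752) - 27751)*(s(q(-3), -102) - 40334) = (39717/(-42752) - 27751)*(-102*(-11 - 3) - 40334) = (39717*(-1/42752) - 27751)*(-102*(-14) - 40334) = (-39717/42752 - 27751)*(1428 - 40334) = -1186450469/42752*(-38906) = 23080020973457/21376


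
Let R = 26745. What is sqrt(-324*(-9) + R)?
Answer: sqrt(29661) ≈ 172.22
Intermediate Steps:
sqrt(-324*(-9) + R) = sqrt(-324*(-9) + 26745) = sqrt(2916 + 26745) = sqrt(29661)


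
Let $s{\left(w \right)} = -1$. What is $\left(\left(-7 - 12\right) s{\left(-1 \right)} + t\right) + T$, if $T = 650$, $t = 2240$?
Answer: $2909$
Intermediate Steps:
$\left(\left(-7 - 12\right) s{\left(-1 \right)} + t\right) + T = \left(\left(-7 - 12\right) \left(-1\right) + 2240\right) + 650 = \left(\left(-19\right) \left(-1\right) + 2240\right) + 650 = \left(19 + 2240\right) + 650 = 2259 + 650 = 2909$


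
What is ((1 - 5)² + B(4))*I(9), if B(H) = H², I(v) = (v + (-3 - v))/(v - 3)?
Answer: -16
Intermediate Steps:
I(v) = -3/(-3 + v)
((1 - 5)² + B(4))*I(9) = ((1 - 5)² + 4²)*(-3/(-3 + 9)) = ((-4)² + 16)*(-3/6) = (16 + 16)*(-3*⅙) = 32*(-½) = -16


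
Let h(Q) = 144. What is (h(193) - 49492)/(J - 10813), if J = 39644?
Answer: -49348/28831 ≈ -1.7116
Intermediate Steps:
(h(193) - 49492)/(J - 10813) = (144 - 49492)/(39644 - 10813) = -49348/28831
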